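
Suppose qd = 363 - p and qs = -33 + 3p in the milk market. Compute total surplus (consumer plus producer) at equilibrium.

Total surplus = 46464

Equilibrium: 363 - p = -33 + 3p gives p* = 99, q* = 264.
Demand choke price: p = 363; supply starts at p = 11.
CS = ½(363 − 99)(264) = 34848; PS = ½(99 − 11)(264) = 11616.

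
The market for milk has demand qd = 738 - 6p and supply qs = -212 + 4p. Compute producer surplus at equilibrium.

Equilibrium: 738 - 6p = -212 + 4p gives p* = 95, q* = 168.
Supply starts at p = 53 (where qs = 0).
PS = ½(95 − 53)(168) = 3528.

Producer surplus = 3528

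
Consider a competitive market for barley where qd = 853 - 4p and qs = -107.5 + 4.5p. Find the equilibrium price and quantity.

Set qd = qs: 853 - 4p = -107.5 + 4.5p.
960.5 = 8.5p, so p* = 113.
q* = 853 − 4(113) = 401.

p* = 113, q* = 401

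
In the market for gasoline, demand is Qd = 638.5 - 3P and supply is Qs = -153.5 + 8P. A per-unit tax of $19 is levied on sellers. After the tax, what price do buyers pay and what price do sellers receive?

Pre-tax equilibrium: P* = 72, Q* = 422.5.
Tax on sellers shifts supply to Qs = -153.5 + 8(P − 19) = -305.5 + 8P.
638.5 - 3P = -305.5 + 8P gives buyer price Pb = 944/11; sellers receive Ps = 944/11 − 19 = 735/11.
New quantity: Q = 638.5 − 3(944/11) = 8383/22.

Buyers pay 944/11, sellers receive 735/11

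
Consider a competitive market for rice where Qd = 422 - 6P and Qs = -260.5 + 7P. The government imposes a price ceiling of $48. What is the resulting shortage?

Shortage = 58.5

Equilibrium price would be P* = 52.5, so the ceiling at 48 binds.
At P = 48: Qd = 422 − 6(48) = 134, Qs = -260.5 + 7(48) = 75.5.
Shortage = 134 − 75.5 = 58.5.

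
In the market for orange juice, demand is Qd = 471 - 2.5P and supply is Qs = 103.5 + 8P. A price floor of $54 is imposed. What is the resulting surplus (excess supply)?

Surplus = 199.5

Equilibrium price would be P* = 35, so the floor at 54 binds.
At P = 54: Qd = 336, Qs = 535.5.
Surplus = 535.5 − 336 = 199.5.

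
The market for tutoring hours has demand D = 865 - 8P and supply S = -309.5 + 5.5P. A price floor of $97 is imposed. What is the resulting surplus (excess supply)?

Equilibrium price would be P* = 87, so the floor at 97 binds.
At P = 97: D = 89, S = 224.
Surplus = 224 − 89 = 135.

Surplus = 135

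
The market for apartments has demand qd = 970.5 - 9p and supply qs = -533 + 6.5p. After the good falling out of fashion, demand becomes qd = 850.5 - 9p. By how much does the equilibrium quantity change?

Original equilibrium: p* = 97, q* = 97.5.
New equilibrium: 850.5 - 9p = -533 + 6.5p, so 1383.5 = 15.5p and p' = 2767/31; q' = 850.5 − 9(2767/31) = 2925/62.
Change in quantity: 2925/62 − 97.5 = -1560/31.

Δq = -1560/31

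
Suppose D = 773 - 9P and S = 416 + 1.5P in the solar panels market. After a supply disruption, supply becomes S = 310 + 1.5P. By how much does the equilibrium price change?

ΔP = 212/21

Original equilibrium: P* = 34, Q* = 467.
New equilibrium: 773 - 9P = 310 + 1.5P, so 463 = 10.5P and P' = 926/21; Q' = 773 − 9(926/21) = 2633/7.
Change in price: 926/21 − 34 = 212/21.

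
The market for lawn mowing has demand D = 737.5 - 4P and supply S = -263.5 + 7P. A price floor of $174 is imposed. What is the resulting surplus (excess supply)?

Equilibrium price would be P* = 91, so the floor at 174 binds.
At P = 174: D = 41.5, S = 954.5.
Surplus = 954.5 − 41.5 = 913.

Surplus = 913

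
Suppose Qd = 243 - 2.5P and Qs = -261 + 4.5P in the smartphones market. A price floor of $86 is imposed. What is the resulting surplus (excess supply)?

Equilibrium price would be P* = 72, so the floor at 86 binds.
At P = 86: Qd = 28, Qs = 126.
Surplus = 126 − 28 = 98.

Surplus = 98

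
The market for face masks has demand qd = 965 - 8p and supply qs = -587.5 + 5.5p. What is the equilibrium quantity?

q* = 45

Set qd = qs: 965 - 8p = -587.5 + 5.5p.
1552.5 = 13.5p, so p* = 115.
q* = 965 − 8(115) = 45.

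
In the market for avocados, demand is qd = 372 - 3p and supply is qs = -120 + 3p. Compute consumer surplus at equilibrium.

Consumer surplus = 2646

Equilibrium: 372 - 3p = -120 + 3p gives p* = 82, q* = 126.
Demand choke price (qd = 0): p = 124.
CS = ½(124 − 82)(126) = 2646.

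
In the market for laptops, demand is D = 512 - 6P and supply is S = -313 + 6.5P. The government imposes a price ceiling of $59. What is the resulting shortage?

Equilibrium price would be P* = 66, so the ceiling at 59 binds.
At P = 59: D = 512 − 6(59) = 158, S = -313 + 6.5(59) = 70.5.
Shortage = 158 − 70.5 = 87.5.

Shortage = 87.5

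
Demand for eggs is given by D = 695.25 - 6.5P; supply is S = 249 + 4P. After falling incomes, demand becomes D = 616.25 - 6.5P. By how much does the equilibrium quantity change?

Original equilibrium: P* = 42.5, Q* = 419.
New equilibrium: 616.25 - 6.5P = 249 + 4P, so 367.25 = 10.5P and P' = 1469/42; Q' = 616.25 − 6.5(1469/42) = 8167/21.
Change in quantity: 8167/21 − 419 = -632/21.

ΔQ = -632/21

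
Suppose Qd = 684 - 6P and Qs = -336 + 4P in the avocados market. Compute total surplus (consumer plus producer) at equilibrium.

Equilibrium: 684 - 6P = -336 + 4P gives P* = 102, Q* = 72.
Demand choke price: P = 114; supply starts at P = 84.
CS = ½(114 − 102)(72) = 432; PS = ½(102 − 84)(72) = 648.

Total surplus = 1080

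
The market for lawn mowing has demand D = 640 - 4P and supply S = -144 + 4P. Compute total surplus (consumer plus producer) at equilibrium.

Equilibrium: 640 - 4P = -144 + 4P gives P* = 98, Q* = 248.
Demand choke price: P = 160; supply starts at P = 36.
CS = ½(160 − 98)(248) = 7688; PS = ½(98 − 36)(248) = 7688.

Total surplus = 15376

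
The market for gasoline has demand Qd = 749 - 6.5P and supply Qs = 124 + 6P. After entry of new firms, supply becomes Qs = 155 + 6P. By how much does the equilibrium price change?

ΔP = -2.48

Original equilibrium: P* = 50, Q* = 424.
New equilibrium: 749 - 6.5P = 155 + 6P, so 594 = 12.5P and P' = 47.52; Q' = 749 − 6.5(47.52) = 440.12.
Change in price: 47.52 − 50 = -2.48.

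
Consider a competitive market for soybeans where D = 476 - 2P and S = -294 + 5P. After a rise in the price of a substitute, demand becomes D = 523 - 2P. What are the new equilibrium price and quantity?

Original equilibrium: P* = 110, Q* = 256.
New equilibrium: 523 - 2P = -294 + 5P, so 817 = 7P and P' = 817/7; Q' = 523 − 2(817/7) = 2027/7.

P' = 817/7, Q' = 2027/7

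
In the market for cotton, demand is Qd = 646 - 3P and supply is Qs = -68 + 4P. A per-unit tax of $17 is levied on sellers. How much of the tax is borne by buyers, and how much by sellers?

Buyers bear 68/7, sellers bear 51/7

Pre-tax equilibrium: P* = 102, Q* = 340.
Tax on sellers shifts supply to Qs = -68 + 4(P − 17) = -136 + 4P.
646 - 3P = -136 + 4P gives buyer price Pb = 782/7; sellers receive Ps = 782/7 − 17 = 663/7.
New quantity: Q = 646 − 3(782/7) = 2176/7.
Buyer burden = 782/7 − 102 = 68/7; seller burden = 102 − 663/7 = 51/7.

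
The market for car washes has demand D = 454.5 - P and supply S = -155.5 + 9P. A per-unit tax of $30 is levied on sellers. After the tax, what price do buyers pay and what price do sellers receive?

Buyers pay $88, sellers receive $58

Pre-tax equilibrium: P* = 61, Q* = 393.5.
Tax on sellers shifts supply to S = -155.5 + 9(P − 30) = -425.5 + 9P.
454.5 - P = -425.5 + 9P gives buyer price Pb = 88; sellers receive Ps = 88 − 30 = 58.
New quantity: Q = 454.5 − 1(88) = 366.5.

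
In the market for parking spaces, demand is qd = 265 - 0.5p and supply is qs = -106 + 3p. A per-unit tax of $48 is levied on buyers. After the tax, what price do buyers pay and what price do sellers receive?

Buyers pay 1030/7, sellers receive 694/7

Pre-tax equilibrium: p* = 106, q* = 212.
Tax on buyers shifts demand to qd = 265 − 0.5(p + 48) = 241 - 0.5p.
241 - 0.5p = -106 + 3p gives seller price ps = 694/7; buyers pay pb = 694/7 + 48 = 1030/7.
New quantity: q = 265 − 0.5(1030/7) = 1340/7.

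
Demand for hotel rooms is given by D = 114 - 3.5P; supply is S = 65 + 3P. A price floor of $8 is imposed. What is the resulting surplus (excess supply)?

Equilibrium price would be P* = 98/13, so the floor at 8 binds.
At P = 8: D = 86, S = 89.
Surplus = 89 − 86 = 3.

Surplus = 3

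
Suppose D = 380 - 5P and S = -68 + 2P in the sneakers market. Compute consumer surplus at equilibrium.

Consumer surplus = 360

Equilibrium: 380 - 5P = -68 + 2P gives P* = 64, Q* = 60.
Demand choke price (D = 0): P = 76.
CS = ½(76 − 64)(60) = 360.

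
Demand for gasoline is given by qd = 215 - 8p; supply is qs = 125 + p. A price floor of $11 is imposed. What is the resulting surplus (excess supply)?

Surplus = 9

Equilibrium price would be p* = 10, so the floor at 11 binds.
At p = 11: qd = 127, qs = 136.
Surplus = 136 − 127 = 9.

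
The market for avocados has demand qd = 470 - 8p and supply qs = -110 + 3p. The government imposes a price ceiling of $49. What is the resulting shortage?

Shortage = 41

Equilibrium price would be p* = 580/11, so the ceiling at 49 binds.
At p = 49: qd = 470 − 8(49) = 78, qs = -110 + 3(49) = 37.
Shortage = 78 − 37 = 41.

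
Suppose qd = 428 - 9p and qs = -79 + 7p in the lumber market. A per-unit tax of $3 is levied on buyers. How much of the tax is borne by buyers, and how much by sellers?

Pre-tax equilibrium: p* = 31.6875, q* = 142.8125.
Tax on buyers shifts demand to qd = 428 − 9(p + 3) = 401 - 9p.
401 - 9p = -79 + 7p gives seller price ps = 30; buyers pay pb = 30 + 3 = 33.
New quantity: q = 428 − 9(33) = 131.
Buyer burden = 33 − 31.6875 = 1.3125; seller burden = 31.6875 − 30 = 1.6875.

Buyers bear $1.3125, sellers bear $1.6875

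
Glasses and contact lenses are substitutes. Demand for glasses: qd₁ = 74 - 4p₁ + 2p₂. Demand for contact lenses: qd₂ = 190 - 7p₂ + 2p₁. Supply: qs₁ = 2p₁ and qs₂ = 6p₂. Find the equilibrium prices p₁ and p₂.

Market 1: 74 - 4p₁ + 2p₂ = 2p₁ → 6p₁ - 2p₂ = 74.
Market 2: 13p₂ - 2p₁ = 190.
Eliminating p₂: 13×(1) + 2×(2) gives 74p₁ = 1342, so p₁ = 671/37.
Back-substitute into (2): p₂ = (190 + 2×671/37) / 13 = 644/37.

p₁ = 671/37, p₂ = 644/37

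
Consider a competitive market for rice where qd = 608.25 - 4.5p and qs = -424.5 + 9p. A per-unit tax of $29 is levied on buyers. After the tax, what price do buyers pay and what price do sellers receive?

Pre-tax equilibrium: p* = 76.5, q* = 264.
Tax on buyers shifts demand to qd = 608.25 − 4.5(p + 29) = 477.75 - 4.5p.
477.75 - 4.5p = -424.5 + 9p gives seller price ps = 401/6; buyers pay pb = 401/6 + 29 = 575/6.
New quantity: q = 608.25 − 4.5(575/6) = 177.

Buyers pay 575/6, sellers receive 401/6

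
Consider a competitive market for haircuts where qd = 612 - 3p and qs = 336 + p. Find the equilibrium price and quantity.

p* = 69, q* = 405

Set qd = qs: 612 - 3p = 336 + p.
276 = 4p, so p* = 69.
q* = 612 − 3(69) = 405.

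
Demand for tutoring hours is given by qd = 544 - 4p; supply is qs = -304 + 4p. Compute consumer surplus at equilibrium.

Consumer surplus = 1800

Equilibrium: 544 - 4p = -304 + 4p gives p* = 106, q* = 120.
Demand choke price (qd = 0): p = 136.
CS = ½(136 − 106)(120) = 1800.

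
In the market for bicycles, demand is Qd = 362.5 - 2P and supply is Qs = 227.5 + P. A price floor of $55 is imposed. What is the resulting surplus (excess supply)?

Surplus = 30

Equilibrium price would be P* = 45, so the floor at 55 binds.
At P = 55: Qd = 252.5, Qs = 282.5.
Surplus = 282.5 − 252.5 = 30.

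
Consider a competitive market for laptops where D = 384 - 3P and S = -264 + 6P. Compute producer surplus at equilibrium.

Producer surplus = 2352

Equilibrium: 384 - 3P = -264 + 6P gives P* = 72, Q* = 168.
Supply starts at P = 44 (where S = 0).
PS = ½(72 − 44)(168) = 2352.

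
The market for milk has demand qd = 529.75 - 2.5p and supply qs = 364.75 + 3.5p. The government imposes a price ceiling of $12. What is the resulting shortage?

Shortage = 93

Equilibrium price would be p* = 27.5, so the ceiling at 12 binds.
At p = 12: qd = 529.75 − 2.5(12) = 499.75, qs = 364.75 + 3.5(12) = 406.75.
Shortage = 499.75 − 406.75 = 93.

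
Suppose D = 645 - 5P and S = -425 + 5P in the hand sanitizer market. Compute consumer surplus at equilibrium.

Equilibrium: 645 - 5P = -425 + 5P gives P* = 107, Q* = 110.
Demand choke price (D = 0): P = 129.
CS = ½(129 − 107)(110) = 1210.

Consumer surplus = 1210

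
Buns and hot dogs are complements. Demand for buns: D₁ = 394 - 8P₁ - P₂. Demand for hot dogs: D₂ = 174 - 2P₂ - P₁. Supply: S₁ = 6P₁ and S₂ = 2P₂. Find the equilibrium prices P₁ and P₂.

P₁ = 1402/55, P₂ = 2042/55

Market 1: 394 - 8P₁ - P₂ = 6P₁ → 14P₁ + P₂ = 394.
Market 2: 4P₂ + P₁ = 174.
Eliminating P₂: 4×(1) − 1×(2) gives 55P₁ = 1402, so P₁ = 1402/55.
Back-substitute into (2): P₂ = (174 − 1×1402/55) / 4 = 2042/55.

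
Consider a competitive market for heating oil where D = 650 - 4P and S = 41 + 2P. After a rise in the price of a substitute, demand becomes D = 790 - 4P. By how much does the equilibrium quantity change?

Original equilibrium: P* = 101.5, Q* = 244.
New equilibrium: 790 - 4P = 41 + 2P, so 749 = 6P and P' = 749/6; Q' = 790 − 4(749/6) = 872/3.
Change in quantity: 872/3 − 244 = 140/3.

ΔQ = 140/3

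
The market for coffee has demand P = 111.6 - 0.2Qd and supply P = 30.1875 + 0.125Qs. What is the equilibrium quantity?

Q* = 250.5

Set the two price expressions equal: 111.6 - 0.2Q = 30.1875 + 0.125Q.
81.4125 = 0.325Q, so Q* = 250.5.
P* = 111.6 − (0.2)(250.5) = 61.5.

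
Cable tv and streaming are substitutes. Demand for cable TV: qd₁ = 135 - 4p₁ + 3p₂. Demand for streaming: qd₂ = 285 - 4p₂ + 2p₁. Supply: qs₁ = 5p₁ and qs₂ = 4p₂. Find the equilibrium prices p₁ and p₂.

p₁ = 645/22, p₂ = 945/22

Market 1: 135 - 4p₁ + 3p₂ = 5p₁ → 9p₁ - 3p₂ = 135.
Market 2: 8p₂ - 2p₁ = 285.
Eliminating p₂: 8×(1) + 3×(2) gives 66p₁ = 1935, so p₁ = 645/22.
Back-substitute into (2): p₂ = (285 + 2×645/22) / 8 = 945/22.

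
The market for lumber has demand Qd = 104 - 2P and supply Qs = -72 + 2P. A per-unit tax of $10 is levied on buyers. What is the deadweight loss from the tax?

Deadweight loss = 50

Pre-tax equilibrium: P* = 44, Q* = 16.
Tax on buyers shifts demand to Qd = 104 − 2(P + 10) = 84 - 2P.
84 - 2P = -72 + 2P gives seller price Ps = 39; buyers pay Pb = 39 + 10 = 49.
New quantity: Q = 104 − 2(49) = 6.
DWL = ½ × 10 × (16 − 6) = 50.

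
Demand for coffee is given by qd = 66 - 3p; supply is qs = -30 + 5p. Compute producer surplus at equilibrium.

Producer surplus = 90

Equilibrium: 66 - 3p = -30 + 5p gives p* = 12, q* = 30.
Supply starts at p = 6 (where qs = 0).
PS = ½(12 − 6)(30) = 90.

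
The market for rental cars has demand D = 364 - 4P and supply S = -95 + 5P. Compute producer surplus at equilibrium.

Producer surplus = 2560

Equilibrium: 364 - 4P = -95 + 5P gives P* = 51, Q* = 160.
Supply starts at P = 19 (where S = 0).
PS = ½(51 − 19)(160) = 2560.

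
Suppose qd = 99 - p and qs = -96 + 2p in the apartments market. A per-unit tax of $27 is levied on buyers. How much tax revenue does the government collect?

Tax revenue = 432

Pre-tax equilibrium: p* = 65, q* = 34.
Tax on buyers shifts demand to qd = 99 − 1(p + 27) = 72 - p.
72 - p = -96 + 2p gives seller price ps = 56; buyers pay pb = 56 + 27 = 83.
New quantity: q = 99 − 1(83) = 16.
Revenue = 27 × 16 = 432.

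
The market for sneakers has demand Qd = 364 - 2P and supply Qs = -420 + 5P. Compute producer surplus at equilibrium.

Equilibrium: 364 - 2P = -420 + 5P gives P* = 112, Q* = 140.
Supply starts at P = 84 (where Qs = 0).
PS = ½(112 − 84)(140) = 1960.

Producer surplus = 1960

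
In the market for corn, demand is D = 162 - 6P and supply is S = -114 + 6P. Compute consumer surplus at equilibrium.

Equilibrium: 162 - 6P = -114 + 6P gives P* = 23, Q* = 24.
Demand choke price (D = 0): P = 27.
CS = ½(27 − 23)(24) = 48.

Consumer surplus = 48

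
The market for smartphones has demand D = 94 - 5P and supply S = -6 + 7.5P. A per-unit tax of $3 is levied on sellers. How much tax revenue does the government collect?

Tax revenue = 135

Pre-tax equilibrium: P* = 8, Q* = 54.
Tax on sellers shifts supply to S = -6 + 7.5(P − 3) = -28.5 + 7.5P.
94 - 5P = -28.5 + 7.5P gives buyer price Pb = 9.8; sellers receive Ps = 9.8 − 3 = 6.8.
New quantity: Q = 94 − 5(9.8) = 45.
Revenue = 3 × 45 = 135.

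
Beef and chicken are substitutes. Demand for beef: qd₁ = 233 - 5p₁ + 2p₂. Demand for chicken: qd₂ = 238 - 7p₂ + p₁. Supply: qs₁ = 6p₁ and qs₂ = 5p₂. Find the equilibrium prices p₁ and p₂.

Market 1: 233 - 5p₁ + 2p₂ = 6p₁ → 11p₁ - 2p₂ = 233.
Market 2: 12p₂ - p₁ = 238.
Eliminating p₂: 12×(1) + 2×(2) gives 130p₁ = 3272, so p₁ = 1636/65.
Back-substitute into (2): p₂ = (238 + 1×1636/65) / 12 = 2851/130.

p₁ = 1636/65, p₂ = 2851/130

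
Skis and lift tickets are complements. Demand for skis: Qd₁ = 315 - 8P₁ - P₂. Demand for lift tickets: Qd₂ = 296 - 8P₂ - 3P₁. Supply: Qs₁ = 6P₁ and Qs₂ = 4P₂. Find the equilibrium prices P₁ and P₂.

P₁ = 3484/165, P₂ = 3199/165

Market 1: 315 - 8P₁ - P₂ = 6P₁ → 14P₁ + P₂ = 315.
Market 2: 12P₂ + 3P₁ = 296.
Eliminating P₂: 12×(1) − 1×(2) gives 165P₁ = 3484, so P₁ = 3484/165.
Back-substitute into (2): P₂ = (296 − 3×3484/165) / 12 = 3199/165.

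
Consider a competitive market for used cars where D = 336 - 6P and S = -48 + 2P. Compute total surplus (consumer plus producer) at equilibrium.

Total surplus = 768

Equilibrium: 336 - 6P = -48 + 2P gives P* = 48, Q* = 48.
Demand choke price: P = 56; supply starts at P = 24.
CS = ½(56 − 48)(48) = 192; PS = ½(48 − 24)(48) = 576.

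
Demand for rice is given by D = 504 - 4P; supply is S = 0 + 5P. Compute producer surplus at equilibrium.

Producer surplus = 7840

Equilibrium: 504 - 4P = 0 + 5P gives P* = 56, Q* = 280.
Supply starts at P = 0 (where S = 0).
PS = ½(56 − 0)(280) = 7840.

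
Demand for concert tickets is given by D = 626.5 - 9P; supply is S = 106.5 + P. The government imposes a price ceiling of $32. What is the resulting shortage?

Equilibrium price would be P* = 52, so the ceiling at 32 binds.
At P = 32: D = 626.5 − 9(32) = 338.5, S = 106.5 + 1(32) = 138.5.
Shortage = 338.5 − 138.5 = 200.

Shortage = 200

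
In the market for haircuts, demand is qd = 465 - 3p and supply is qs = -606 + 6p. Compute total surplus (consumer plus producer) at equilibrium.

Total surplus = 2916

Equilibrium: 465 - 3p = -606 + 6p gives p* = 119, q* = 108.
Demand choke price: p = 155; supply starts at p = 101.
CS = ½(155 − 119)(108) = 1944; PS = ½(119 − 101)(108) = 972.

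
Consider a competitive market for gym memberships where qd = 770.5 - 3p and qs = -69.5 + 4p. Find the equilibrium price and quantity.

Set qd = qs: 770.5 - 3p = -69.5 + 4p.
840 = 7p, so p* = 120.
q* = 770.5 − 3(120) = 410.5.

p* = 120, q* = 410.5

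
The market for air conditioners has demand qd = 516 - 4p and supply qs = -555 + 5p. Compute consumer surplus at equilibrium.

Equilibrium: 516 - 4p = -555 + 5p gives p* = 119, q* = 40.
Demand choke price (qd = 0): p = 129.
CS = ½(129 − 119)(40) = 200.

Consumer surplus = 200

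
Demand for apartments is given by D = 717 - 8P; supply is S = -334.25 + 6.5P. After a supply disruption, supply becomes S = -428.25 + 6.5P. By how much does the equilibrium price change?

ΔP = 188/29

Original equilibrium: P* = 72.5, Q* = 137.
New equilibrium: 717 - 8P = -428.25 + 6.5P, so 1145.25 = 14.5P and P' = 4581/58; Q' = 717 − 8(4581/58) = 2469/29.
Change in price: 4581/58 − 72.5 = 188/29.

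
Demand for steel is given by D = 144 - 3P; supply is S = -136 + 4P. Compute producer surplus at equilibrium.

Producer surplus = 72

Equilibrium: 144 - 3P = -136 + 4P gives P* = 40, Q* = 24.
Supply starts at P = 34 (where S = 0).
PS = ½(40 − 34)(24) = 72.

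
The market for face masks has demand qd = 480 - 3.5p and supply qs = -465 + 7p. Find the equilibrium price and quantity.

Set qd = qs: 480 - 3.5p = -465 + 7p.
945 = 10.5p, so p* = 90.
q* = 480 − 3.5(90) = 165.

p* = 90, q* = 165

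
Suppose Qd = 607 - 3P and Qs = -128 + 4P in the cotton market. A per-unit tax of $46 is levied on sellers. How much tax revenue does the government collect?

Tax revenue = 68632/7

Pre-tax equilibrium: P* = 105, Q* = 292.
Tax on sellers shifts supply to Qs = -128 + 4(P − 46) = -312 + 4P.
607 - 3P = -312 + 4P gives buyer price Pb = 919/7; sellers receive Ps = 919/7 − 46 = 597/7.
New quantity: Q = 607 − 3(919/7) = 1492/7.
Revenue = 46 × 1492/7 = 68632/7.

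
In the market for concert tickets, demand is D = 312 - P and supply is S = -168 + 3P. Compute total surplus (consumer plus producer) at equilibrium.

Equilibrium: 312 - P = -168 + 3P gives P* = 120, Q* = 192.
Demand choke price: P = 312; supply starts at P = 56.
CS = ½(312 − 120)(192) = 18432; PS = ½(120 − 56)(192) = 6144.

Total surplus = 24576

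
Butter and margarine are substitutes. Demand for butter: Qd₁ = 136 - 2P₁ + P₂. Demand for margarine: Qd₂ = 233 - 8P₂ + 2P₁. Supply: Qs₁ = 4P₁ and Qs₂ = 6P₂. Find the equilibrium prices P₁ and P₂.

Market 1: 136 - 2P₁ + P₂ = 4P₁ → 6P₁ - P₂ = 136.
Market 2: 14P₂ - 2P₁ = 233.
Eliminating P₂: 14×(1) + 1×(2) gives 82P₁ = 2137, so P₁ = 2137/82.
Back-substitute into (2): P₂ = (233 + 2×2137/82) / 14 = 835/41.

P₁ = 2137/82, P₂ = 835/41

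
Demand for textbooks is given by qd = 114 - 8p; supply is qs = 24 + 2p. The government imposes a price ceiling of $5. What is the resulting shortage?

Equilibrium price would be p* = 9, so the ceiling at 5 binds.
At p = 5: qd = 114 − 8(5) = 74, qs = 24 + 2(5) = 34.
Shortage = 74 − 34 = 40.

Shortage = 40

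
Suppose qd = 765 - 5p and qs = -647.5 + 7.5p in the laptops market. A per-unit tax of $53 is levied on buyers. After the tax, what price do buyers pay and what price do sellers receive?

Buyers pay $144.8, sellers receive $91.8

Pre-tax equilibrium: p* = 113, q* = 200.
Tax on buyers shifts demand to qd = 765 − 5(p + 53) = 500 - 5p.
500 - 5p = -647.5 + 7.5p gives seller price ps = 91.8; buyers pay pb = 91.8 + 53 = 144.8.
New quantity: q = 765 − 5(144.8) = 41.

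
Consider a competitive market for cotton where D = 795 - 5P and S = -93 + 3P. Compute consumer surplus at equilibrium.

Equilibrium: 795 - 5P = -93 + 3P gives P* = 111, Q* = 240.
Demand choke price (D = 0): P = 159.
CS = ½(159 − 111)(240) = 5760.

Consumer surplus = 5760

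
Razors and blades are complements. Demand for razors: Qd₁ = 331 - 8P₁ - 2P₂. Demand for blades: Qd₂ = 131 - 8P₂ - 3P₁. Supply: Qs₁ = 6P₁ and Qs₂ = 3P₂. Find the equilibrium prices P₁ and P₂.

Market 1: 331 - 8P₁ - 2P₂ = 6P₁ → 14P₁ + 2P₂ = 331.
Market 2: 11P₂ + 3P₁ = 131.
Eliminating P₂: 11×(1) − 2×(2) gives 148P₁ = 3379, so P₁ = 3379/148.
Back-substitute into (2): P₂ = (131 − 3×3379/148) / 11 = 841/148.

P₁ = 3379/148, P₂ = 841/148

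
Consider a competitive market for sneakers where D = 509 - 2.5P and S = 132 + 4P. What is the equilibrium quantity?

Set D = S: 509 - 2.5P = 132 + 4P.
377 = 6.5P, so P* = 58.
Q* = 509 − 2.5(58) = 364.

Q* = 364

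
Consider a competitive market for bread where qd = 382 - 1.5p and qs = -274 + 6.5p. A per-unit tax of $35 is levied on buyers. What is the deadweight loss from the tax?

Pre-tax equilibrium: p* = 82, q* = 259.
Tax on buyers shifts demand to qd = 382 − 1.5(p + 35) = 329.5 - 1.5p.
329.5 - 1.5p = -274 + 6.5p gives seller price ps = 75.4375; buyers pay pb = 75.4375 + 35 = 110.4375.
New quantity: q = 382 − 1.5(110.4375) = 216.34375.
DWL = ½ × 35 × (259 − 216.34375) = 746.484375.

Deadweight loss = 746.484375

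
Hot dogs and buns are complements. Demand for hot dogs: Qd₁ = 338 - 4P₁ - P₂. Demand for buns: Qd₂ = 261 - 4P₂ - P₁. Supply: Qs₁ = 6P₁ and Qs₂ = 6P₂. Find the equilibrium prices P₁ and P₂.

P₁ = 3119/99, P₂ = 2272/99

Market 1: 338 - 4P₁ - P₂ = 6P₁ → 10P₁ + P₂ = 338.
Market 2: 10P₂ + P₁ = 261.
Eliminating P₂: 10×(1) − 1×(2) gives 99P₁ = 3119, so P₁ = 3119/99.
Back-substitute into (2): P₂ = (261 − 1×3119/99) / 10 = 2272/99.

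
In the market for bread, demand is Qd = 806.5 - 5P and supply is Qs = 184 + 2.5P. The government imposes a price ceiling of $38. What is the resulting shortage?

Equilibrium price would be P* = 83, so the ceiling at 38 binds.
At P = 38: Qd = 806.5 − 5(38) = 616.5, Qs = 184 + 2.5(38) = 279.
Shortage = 616.5 − 279 = 337.5.

Shortage = 337.5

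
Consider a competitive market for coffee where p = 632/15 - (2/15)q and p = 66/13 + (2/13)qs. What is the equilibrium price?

Set the two price expressions equal: 632/15 - (2/15)q = 66/13 + (2/13)q.
7226/195 = (56/195)q, so q* = 3613/28.
p* = 632/15 − (2/15)(3613/28) = 349/14.

p* = 349/14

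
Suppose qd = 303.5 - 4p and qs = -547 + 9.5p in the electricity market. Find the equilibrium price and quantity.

p* = 63, q* = 51.5

Set qd = qs: 303.5 - 4p = -547 + 9.5p.
850.5 = 13.5p, so p* = 63.
q* = 303.5 − 4(63) = 51.5.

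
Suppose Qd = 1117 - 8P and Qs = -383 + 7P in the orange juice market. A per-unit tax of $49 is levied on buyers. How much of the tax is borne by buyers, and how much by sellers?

Buyers bear 343/15, sellers bear 392/15

Pre-tax equilibrium: P* = 100, Q* = 317.
Tax on buyers shifts demand to Qd = 1117 − 8(P + 49) = 725 - 8P.
725 - 8P = -383 + 7P gives seller price Ps = 1108/15; buyers pay Pb = 1108/15 + 49 = 1843/15.
New quantity: Q = 1117 − 8(1843/15) = 2011/15.
Buyer burden = 1843/15 − 100 = 343/15; seller burden = 100 − 1108/15 = 392/15.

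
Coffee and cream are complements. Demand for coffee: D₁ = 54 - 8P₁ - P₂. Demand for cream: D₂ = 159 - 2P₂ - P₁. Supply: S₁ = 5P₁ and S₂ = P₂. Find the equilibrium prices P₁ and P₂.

Market 1: 54 - 8P₁ - P₂ = 5P₁ → 13P₁ + P₂ = 54.
Market 2: 3P₂ + P₁ = 159.
Eliminating P₂: 3×(1) − 1×(2) gives 38P₁ = 3, so P₁ = 3/38.
Back-substitute into (2): P₂ = (159 − 1×3/38) / 3 = 2013/38.

P₁ = 3/38, P₂ = 2013/38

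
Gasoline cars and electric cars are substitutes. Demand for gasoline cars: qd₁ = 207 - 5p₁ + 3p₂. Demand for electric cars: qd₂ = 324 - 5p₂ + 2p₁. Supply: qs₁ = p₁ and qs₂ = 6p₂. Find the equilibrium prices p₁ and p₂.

p₁ = 54.15, p₂ = 39.3

Market 1: 207 - 5p₁ + 3p₂ = p₁ → 6p₁ - 3p₂ = 207.
Market 2: 11p₂ - 2p₁ = 324.
Eliminating p₂: 11×(1) + 3×(2) gives 60p₁ = 3249, so p₁ = 54.15.
Back-substitute into (2): p₂ = (324 + 2×54.15) / 11 = 39.3.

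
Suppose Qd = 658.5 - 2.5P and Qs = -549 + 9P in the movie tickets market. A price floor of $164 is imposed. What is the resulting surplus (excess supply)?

Surplus = 678.5

Equilibrium price would be P* = 105, so the floor at 164 binds.
At P = 164: Qd = 248.5, Qs = 927.
Surplus = 927 − 248.5 = 678.5.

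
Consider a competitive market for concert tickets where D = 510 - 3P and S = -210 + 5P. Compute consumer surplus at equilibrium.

Equilibrium: 510 - 3P = -210 + 5P gives P* = 90, Q* = 240.
Demand choke price (D = 0): P = 170.
CS = ½(170 − 90)(240) = 9600.

Consumer surplus = 9600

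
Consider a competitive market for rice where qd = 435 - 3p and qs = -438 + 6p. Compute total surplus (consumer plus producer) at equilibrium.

Equilibrium: 435 - 3p = -438 + 6p gives p* = 97, q* = 144.
Demand choke price: p = 145; supply starts at p = 73.
CS = ½(145 − 97)(144) = 3456; PS = ½(97 − 73)(144) = 1728.

Total surplus = 5184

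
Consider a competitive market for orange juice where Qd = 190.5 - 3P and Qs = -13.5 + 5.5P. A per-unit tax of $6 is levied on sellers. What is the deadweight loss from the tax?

Pre-tax equilibrium: P* = 24, Q* = 118.5.
Tax on sellers shifts supply to Qs = -13.5 + 5.5(P − 6) = -46.5 + 5.5P.
190.5 - 3P = -46.5 + 5.5P gives buyer price Pb = 474/17; sellers receive Ps = 474/17 − 6 = 372/17.
New quantity: Q = 190.5 − 3(474/17) = 3633/34.
DWL = ½ × 6 × (118.5 − 3633/34) = 594/17.

Deadweight loss = 594/17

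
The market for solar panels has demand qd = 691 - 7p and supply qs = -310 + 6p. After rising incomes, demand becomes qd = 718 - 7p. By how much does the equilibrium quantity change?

Δq = 162/13

Original equilibrium: p* = 77, q* = 152.
New equilibrium: 718 - 7p = -310 + 6p, so 1028 = 13p and p' = 1028/13; q' = 718 − 7(1028/13) = 2138/13.
Change in quantity: 2138/13 − 152 = 162/13.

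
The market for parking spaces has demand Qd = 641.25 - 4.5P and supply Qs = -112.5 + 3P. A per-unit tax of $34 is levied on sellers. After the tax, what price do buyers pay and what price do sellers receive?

Buyers pay $114.1, sellers receive $80.1

Pre-tax equilibrium: P* = 100.5, Q* = 189.
Tax on sellers shifts supply to Qs = -112.5 + 3(P − 34) = -214.5 + 3P.
641.25 - 4.5P = -214.5 + 3P gives buyer price Pb = 114.1; sellers receive Ps = 114.1 − 34 = 80.1.
New quantity: Q = 641.25 − 4.5(114.1) = 127.8.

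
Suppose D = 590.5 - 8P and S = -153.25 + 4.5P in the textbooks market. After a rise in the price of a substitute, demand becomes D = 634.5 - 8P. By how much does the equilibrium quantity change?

Original equilibrium: P* = 59.5, Q* = 114.5.
New equilibrium: 634.5 - 8P = -153.25 + 4.5P, so 787.75 = 12.5P and P' = 63.02; Q' = 634.5 − 8(63.02) = 130.34.
Change in quantity: 130.34 − 114.5 = 15.84.

ΔQ = 15.84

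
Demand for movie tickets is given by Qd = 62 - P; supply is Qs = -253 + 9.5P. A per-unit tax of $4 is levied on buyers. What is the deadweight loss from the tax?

Pre-tax equilibrium: P* = 30, Q* = 32.
Tax on buyers shifts demand to Qd = 62 − 1(P + 4) = 58 - P.
58 - P = -253 + 9.5P gives seller price Ps = 622/21; buyers pay Pb = 622/21 + 4 = 706/21.
New quantity: Q = 62 − 1(706/21) = 596/21.
DWL = ½ × 4 × (32 − 596/21) = 152/21.

Deadweight loss = 152/21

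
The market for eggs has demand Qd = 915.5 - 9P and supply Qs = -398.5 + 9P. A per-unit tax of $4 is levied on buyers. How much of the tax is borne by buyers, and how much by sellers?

Pre-tax equilibrium: P* = 73, Q* = 258.5.
Tax on buyers shifts demand to Qd = 915.5 − 9(P + 4) = 879.5 - 9P.
879.5 - 9P = -398.5 + 9P gives seller price Ps = 71; buyers pay Pb = 71 + 4 = 75.
New quantity: Q = 915.5 − 9(75) = 240.5.
Buyer burden = 75 − 73 = 2; seller burden = 73 − 71 = 2.

Buyers bear $2, sellers bear $2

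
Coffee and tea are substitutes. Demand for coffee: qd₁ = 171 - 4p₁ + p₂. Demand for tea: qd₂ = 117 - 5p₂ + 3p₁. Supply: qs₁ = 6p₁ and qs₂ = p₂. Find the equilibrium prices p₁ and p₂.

Market 1: 171 - 4p₁ + p₂ = 6p₁ → 10p₁ - p₂ = 171.
Market 2: 6p₂ - 3p₁ = 117.
Eliminating p₂: 6×(1) + 1×(2) gives 57p₁ = 1143, so p₁ = 381/19.
Back-substitute into (2): p₂ = (117 + 3×381/19) / 6 = 561/19.

p₁ = 381/19, p₂ = 561/19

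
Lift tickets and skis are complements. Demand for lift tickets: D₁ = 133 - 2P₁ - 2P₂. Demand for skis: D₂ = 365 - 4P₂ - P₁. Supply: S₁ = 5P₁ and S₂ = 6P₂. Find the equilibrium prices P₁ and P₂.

P₁ = 150/17, P₂ = 1211/34

Market 1: 133 - 2P₁ - 2P₂ = 5P₁ → 7P₁ + 2P₂ = 133.
Market 2: 10P₂ + P₁ = 365.
Eliminating P₂: 10×(1) − 2×(2) gives 68P₁ = 600, so P₁ = 150/17.
Back-substitute into (2): P₂ = (365 − 1×150/17) / 10 = 1211/34.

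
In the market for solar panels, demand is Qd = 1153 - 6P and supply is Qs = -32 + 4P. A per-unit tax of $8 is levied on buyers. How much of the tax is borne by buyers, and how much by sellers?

Pre-tax equilibrium: P* = 118.5, Q* = 442.
Tax on buyers shifts demand to Qd = 1153 − 6(P + 8) = 1105 - 6P.
1105 - 6P = -32 + 4P gives seller price Ps = 113.7; buyers pay Pb = 113.7 + 8 = 121.7.
New quantity: Q = 1153 − 6(121.7) = 422.8.
Buyer burden = 121.7 − 118.5 = 3.2; seller burden = 118.5 − 113.7 = 4.8.

Buyers bear $3.2, sellers bear $4.8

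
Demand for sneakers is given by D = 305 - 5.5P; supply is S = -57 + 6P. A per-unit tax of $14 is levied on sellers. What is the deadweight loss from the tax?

Pre-tax equilibrium: P* = 724/23, Q* = 3033/23.
Tax on sellers shifts supply to S = -57 + 6(P − 14) = -141 + 6P.
305 - 5.5P = -141 + 6P gives buyer price Pb = 892/23; sellers receive Ps = 892/23 − 14 = 570/23.
New quantity: Q = 305 − 5.5(892/23) = 2109/23.
DWL = ½ × 14 × (3033/23 − 2109/23) = 6468/23.

Deadweight loss = 6468/23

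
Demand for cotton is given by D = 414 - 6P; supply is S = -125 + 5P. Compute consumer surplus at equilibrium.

Equilibrium: 414 - 6P = -125 + 5P gives P* = 49, Q* = 120.
Demand choke price (D = 0): P = 69.
CS = ½(69 − 49)(120) = 1200.

Consumer surplus = 1200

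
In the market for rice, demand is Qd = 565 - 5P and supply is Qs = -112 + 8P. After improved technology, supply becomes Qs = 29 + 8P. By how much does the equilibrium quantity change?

ΔQ = 705/13

Original equilibrium: P* = 677/13, Q* = 3960/13.
New equilibrium: 565 - 5P = 29 + 8P, so 536 = 13P and P' = 536/13; Q' = 565 − 5(536/13) = 4665/13.
Change in quantity: 4665/13 − 3960/13 = 705/13.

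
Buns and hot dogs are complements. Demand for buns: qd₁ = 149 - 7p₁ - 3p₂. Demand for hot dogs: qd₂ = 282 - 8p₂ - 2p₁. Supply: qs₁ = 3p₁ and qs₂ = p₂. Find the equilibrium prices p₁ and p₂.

Market 1: 149 - 7p₁ - 3p₂ = 3p₁ → 10p₁ + 3p₂ = 149.
Market 2: 9p₂ + 2p₁ = 282.
Eliminating p₂: 9×(1) − 3×(2) gives 84p₁ = 495, so p₁ = 165/28.
Back-substitute into (2): p₂ = (282 − 2×165/28) / 9 = 1261/42.

p₁ = 165/28, p₂ = 1261/42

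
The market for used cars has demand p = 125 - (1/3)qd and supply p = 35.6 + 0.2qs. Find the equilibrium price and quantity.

p* = 69.125, q* = 167.625

Set the two price expressions equal: 125 - (1/3)q = 35.6 + 0.2q.
89.4 = (8/15)q, so q* = 167.625.
p* = 125 − (1/3)(167.625) = 69.125.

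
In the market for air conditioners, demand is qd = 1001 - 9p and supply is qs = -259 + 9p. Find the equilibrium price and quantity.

p* = 70, q* = 371

Set qd = qs: 1001 - 9p = -259 + 9p.
1260 = 18p, so p* = 70.
q* = 1001 − 9(70) = 371.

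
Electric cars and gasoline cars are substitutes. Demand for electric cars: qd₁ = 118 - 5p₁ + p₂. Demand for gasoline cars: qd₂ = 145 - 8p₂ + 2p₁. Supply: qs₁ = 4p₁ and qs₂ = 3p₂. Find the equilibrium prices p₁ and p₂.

p₁ = 1443/97, p₂ = 1541/97

Market 1: 118 - 5p₁ + p₂ = 4p₁ → 9p₁ - p₂ = 118.
Market 2: 11p₂ - 2p₁ = 145.
Eliminating p₂: 11×(1) + 1×(2) gives 97p₁ = 1443, so p₁ = 1443/97.
Back-substitute into (2): p₂ = (145 + 2×1443/97) / 11 = 1541/97.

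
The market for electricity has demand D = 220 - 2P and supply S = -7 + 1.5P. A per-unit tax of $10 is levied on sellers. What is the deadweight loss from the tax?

Pre-tax equilibrium: P* = 454/7, Q* = 632/7.
Tax on sellers shifts supply to S = -7 + 1.5(P − 10) = -22 + 1.5P.
220 - 2P = -22 + 1.5P gives buyer price Pb = 484/7; sellers receive Ps = 484/7 − 10 = 414/7.
New quantity: Q = 220 − 2(484/7) = 572/7.
DWL = ½ × 10 × (632/7 − 572/7) = 300/7.

Deadweight loss = 300/7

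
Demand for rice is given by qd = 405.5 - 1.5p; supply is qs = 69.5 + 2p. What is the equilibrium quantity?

q* = 261.5

Set qd = qs: 405.5 - 1.5p = 69.5 + 2p.
336 = 3.5p, so p* = 96.
q* = 405.5 − 1.5(96) = 261.5.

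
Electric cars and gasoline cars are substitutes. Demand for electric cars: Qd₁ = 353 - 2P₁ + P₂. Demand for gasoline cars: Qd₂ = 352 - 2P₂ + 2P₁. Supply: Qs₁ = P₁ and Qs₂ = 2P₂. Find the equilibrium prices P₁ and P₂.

P₁ = 176.4, P₂ = 176.2

Market 1: 353 - 2P₁ + P₂ = P₁ → 3P₁ - P₂ = 353.
Market 2: 4P₂ - 2P₁ = 352.
Eliminating P₂: 4×(1) + 1×(2) gives 10P₁ = 1764, so P₁ = 176.4.
Back-substitute into (2): P₂ = (352 + 2×176.4) / 4 = 176.2.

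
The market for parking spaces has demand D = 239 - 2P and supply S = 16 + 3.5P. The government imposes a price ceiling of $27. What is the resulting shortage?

Equilibrium price would be P* = 446/11, so the ceiling at 27 binds.
At P = 27: D = 239 − 2(27) = 185, S = 16 + 3.5(27) = 110.5.
Shortage = 185 − 110.5 = 74.5.

Shortage = 74.5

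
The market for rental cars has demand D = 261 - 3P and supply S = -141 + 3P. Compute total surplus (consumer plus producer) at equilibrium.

Total surplus = 1200

Equilibrium: 261 - 3P = -141 + 3P gives P* = 67, Q* = 60.
Demand choke price: P = 87; supply starts at P = 47.
CS = ½(87 − 67)(60) = 600; PS = ½(67 − 47)(60) = 600.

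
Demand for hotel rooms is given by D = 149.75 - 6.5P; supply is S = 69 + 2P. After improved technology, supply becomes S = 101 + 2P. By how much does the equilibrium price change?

Original equilibrium: P* = 9.5, Q* = 88.
New equilibrium: 149.75 - 6.5P = 101 + 2P, so 48.75 = 8.5P and P' = 195/34; Q' = 149.75 − 6.5(195/34) = 1912/17.
Change in price: 195/34 − 9.5 = -64/17.

ΔP = -64/17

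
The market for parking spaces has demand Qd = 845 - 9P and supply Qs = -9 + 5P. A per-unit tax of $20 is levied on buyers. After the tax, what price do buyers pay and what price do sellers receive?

Buyers pay 477/7, sellers receive 337/7

Pre-tax equilibrium: P* = 61, Q* = 296.
Tax on buyers shifts demand to Qd = 845 − 9(P + 20) = 665 - 9P.
665 - 9P = -9 + 5P gives seller price Ps = 337/7; buyers pay Pb = 337/7 + 20 = 477/7.
New quantity: Q = 845 − 9(477/7) = 1622/7.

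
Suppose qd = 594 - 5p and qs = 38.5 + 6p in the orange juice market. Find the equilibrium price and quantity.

Set qd = qs: 594 - 5p = 38.5 + 6p.
555.5 = 11p, so p* = 50.5.
q* = 594 − 5(50.5) = 341.5.

p* = 50.5, q* = 341.5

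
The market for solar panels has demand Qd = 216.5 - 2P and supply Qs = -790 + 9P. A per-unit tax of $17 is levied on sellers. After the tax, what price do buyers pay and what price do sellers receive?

Buyers pay 2319/22, sellers receive 1945/22

Pre-tax equilibrium: P* = 91.5, Q* = 33.5.
Tax on sellers shifts supply to Qs = -790 + 9(P − 17) = -943 + 9P.
216.5 - 2P = -943 + 9P gives buyer price Pb = 2319/22; sellers receive Ps = 2319/22 − 17 = 1945/22.
New quantity: Q = 216.5 − 2(2319/22) = 125/22.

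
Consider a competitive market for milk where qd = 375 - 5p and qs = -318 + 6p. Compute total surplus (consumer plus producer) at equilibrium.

Equilibrium: 375 - 5p = -318 + 6p gives p* = 63, q* = 60.
Demand choke price: p = 75; supply starts at p = 53.
CS = ½(75 − 63)(60) = 360; PS = ½(63 − 53)(60) = 300.

Total surplus = 660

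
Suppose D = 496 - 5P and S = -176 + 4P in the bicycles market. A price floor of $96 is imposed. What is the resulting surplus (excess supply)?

Surplus = 192

Equilibrium price would be P* = 224/3, so the floor at 96 binds.
At P = 96: D = 16, S = 208.
Surplus = 208 − 16 = 192.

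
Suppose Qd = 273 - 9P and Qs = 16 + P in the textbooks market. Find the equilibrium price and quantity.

Set Qd = Qs: 273 - 9P = 16 + P.
257 = 10P, so P* = 25.7.
Q* = 273 − 9(25.7) = 41.7.

P* = 25.7, Q* = 41.7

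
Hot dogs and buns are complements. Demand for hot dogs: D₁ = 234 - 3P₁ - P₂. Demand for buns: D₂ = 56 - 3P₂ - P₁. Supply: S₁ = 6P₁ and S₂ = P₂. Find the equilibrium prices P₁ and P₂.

P₁ = 176/7, P₂ = 54/7

Market 1: 234 - 3P₁ - P₂ = 6P₁ → 9P₁ + P₂ = 234.
Market 2: 4P₂ + P₁ = 56.
Eliminating P₂: 4×(1) − 1×(2) gives 35P₁ = 880, so P₁ = 176/7.
Back-substitute into (2): P₂ = (56 − 1×176/7) / 4 = 54/7.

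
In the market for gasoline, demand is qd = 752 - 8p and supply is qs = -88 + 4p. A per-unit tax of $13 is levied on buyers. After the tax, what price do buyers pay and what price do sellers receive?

Buyers pay 223/3, sellers receive 184/3

Pre-tax equilibrium: p* = 70, q* = 192.
Tax on buyers shifts demand to qd = 752 − 8(p + 13) = 648 - 8p.
648 - 8p = -88 + 4p gives seller price ps = 184/3; buyers pay pb = 184/3 + 13 = 223/3.
New quantity: q = 752 − 8(223/3) = 472/3.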